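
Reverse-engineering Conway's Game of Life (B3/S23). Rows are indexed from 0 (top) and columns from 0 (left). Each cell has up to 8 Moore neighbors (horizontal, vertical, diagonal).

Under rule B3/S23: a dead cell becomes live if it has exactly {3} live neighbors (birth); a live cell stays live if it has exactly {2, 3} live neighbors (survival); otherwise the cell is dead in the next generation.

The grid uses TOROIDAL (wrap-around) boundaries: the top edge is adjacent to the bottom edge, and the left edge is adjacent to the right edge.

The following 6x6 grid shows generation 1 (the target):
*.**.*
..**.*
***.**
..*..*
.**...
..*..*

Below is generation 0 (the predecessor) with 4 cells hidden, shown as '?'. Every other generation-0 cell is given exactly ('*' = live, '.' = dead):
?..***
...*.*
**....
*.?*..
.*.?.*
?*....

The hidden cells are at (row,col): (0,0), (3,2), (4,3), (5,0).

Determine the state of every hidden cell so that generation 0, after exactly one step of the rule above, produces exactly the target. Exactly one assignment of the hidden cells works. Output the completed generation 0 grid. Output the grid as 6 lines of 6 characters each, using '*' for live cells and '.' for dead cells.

Hidden generation-0 cells (in order): (0,0), (3,2), (4,3), (5,0).
A hidden cell only influences target cells in its own 3x3 neighborhood. Try each of the 2^4 = 16 assignments, step the completed generation 0 forward once under B3/S23, and compare with the target:
  (0,0)=. (3,2)=. (4,3)=. (5,0)=. -> step reproduces the target at every cell -> ACCEPT
  (0,0)=. (3,2)=. (4,3)=. (5,0)=* -> step gives (0,0)='.' but target has '*' -> reject
  (0,0)=. (3,2)=. (4,3)=* (5,0)=. -> step gives (3,2)='.' but target has '*' -> reject
  (0,0)=. (3,2)=. (4,3)=* (5,0)=* -> step gives (0,0)='.' but target has '*' -> reject
  (0,0)=. (3,2)=* (4,3)=. (5,0)=. -> step gives (2,2)='.' but target has '*' -> reject
  (0,0)=. (3,2)=* (4,3)=. (5,0)=* -> step gives (0,0)='.' but target has '*' -> reject
  (0,0)=. (3,2)=* (4,3)=* (5,0)=. -> step gives (2,2)='.' but target has '*' -> reject
  (0,0)=. (3,2)=* (4,3)=* (5,0)=* -> step gives (0,0)='.' but target has '*' -> reject
  (0,0)=* (3,2)=. (4,3)=. (5,0)=. -> step gives (1,1)='*' but target has '.' -> reject
  (0,0)=* (3,2)=. (4,3)=. (5,0)=* -> step gives (0,0)='.' but target has '*' -> reject
  (0,0)=* (3,2)=. (4,3)=* (5,0)=. -> step gives (1,1)='*' but target has '.' -> reject
  (0,0)=* (3,2)=. (4,3)=* (5,0)=* -> step gives (0,0)='.' but target has '*' -> reject
  (0,0)=* (3,2)=* (4,3)=. (5,0)=. -> step gives (1,1)='*' but target has '.' -> reject
  (0,0)=* (3,2)=* (4,3)=. (5,0)=* -> step gives (0,0)='.' but target has '*' -> reject
  (0,0)=* (3,2)=* (4,3)=* (5,0)=. -> step gives (1,1)='*' but target has '.' -> reject
  (0,0)=* (3,2)=* (4,3)=* (5,0)=* -> step gives (0,0)='.' but target has '*' -> reject
Unique solution: (0,0)=dead, (3,2)=dead, (4,3)=dead, (5,0)=dead.
Check: live-neighbor counts of every cell in the completed generation 0:
313242
423253
323233
443023
423121
413243
Applying B3/S23 to generation 0 with these counts gives:
*.**.*
..**.*
***.**
..*..*
.**...
..*..*
which matches the target exactly.

Answer: ...***
...*.*
**....
*..*..
.*...*
.*....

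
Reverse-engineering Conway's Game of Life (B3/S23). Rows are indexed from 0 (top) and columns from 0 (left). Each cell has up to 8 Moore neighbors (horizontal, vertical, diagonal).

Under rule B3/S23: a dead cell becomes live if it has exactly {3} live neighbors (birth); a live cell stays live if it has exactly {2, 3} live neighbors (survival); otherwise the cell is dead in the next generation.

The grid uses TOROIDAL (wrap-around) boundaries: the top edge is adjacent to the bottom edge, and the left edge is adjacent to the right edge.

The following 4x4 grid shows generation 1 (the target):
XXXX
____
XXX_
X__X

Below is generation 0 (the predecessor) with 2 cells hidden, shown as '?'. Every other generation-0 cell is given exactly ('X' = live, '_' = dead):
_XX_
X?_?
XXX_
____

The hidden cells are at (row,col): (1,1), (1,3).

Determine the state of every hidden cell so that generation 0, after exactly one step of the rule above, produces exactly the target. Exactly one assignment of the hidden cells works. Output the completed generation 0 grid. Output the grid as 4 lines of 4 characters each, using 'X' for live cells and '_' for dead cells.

Answer: _XX_
X__X
XXX_
____

Derivation:
Hidden generation-0 cells (in order): (1,1), (1,3).
A hidden cell only influences target cells in its own 3x3 neighborhood. Try each of the 2^2 = 4 assignments, step the completed generation 0 forward once under B3/S23, and compare with the target:
  (1,1)=_ (1,3)=_ -> step gives (0,0)='_' but target has 'X' -> reject
  (1,1)=_ (1,3)=X -> step reproduces the target at every cell -> ACCEPT
  (1,1)=X (1,3)=_ -> step gives (0,3)='_' but target has 'X' -> reject
  (1,1)=X (1,3)=X -> step gives (0,0)='_' but target has 'X' -> reject
Unique solution: (1,1)=dead, (1,3)=live.
Check: live-neighbor counts of every cell in the completed generation 0:
3223
4654
3324
3543
Applying B3/S23 to generation 0 with these counts gives:
XXXX
____
XXX_
X__X
which matches the target exactly.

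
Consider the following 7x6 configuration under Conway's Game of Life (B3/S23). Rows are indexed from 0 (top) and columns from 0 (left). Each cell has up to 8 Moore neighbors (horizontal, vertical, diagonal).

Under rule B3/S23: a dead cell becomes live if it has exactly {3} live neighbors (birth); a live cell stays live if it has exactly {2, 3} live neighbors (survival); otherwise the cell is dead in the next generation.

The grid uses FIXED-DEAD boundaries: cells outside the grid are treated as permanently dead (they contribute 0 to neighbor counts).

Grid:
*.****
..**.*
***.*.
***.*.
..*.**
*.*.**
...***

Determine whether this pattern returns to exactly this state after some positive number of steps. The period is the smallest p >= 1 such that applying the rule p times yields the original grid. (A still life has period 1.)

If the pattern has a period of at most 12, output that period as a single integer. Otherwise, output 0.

Answer: 0

Derivation:
Simulating and comparing each generation to the original:
Gen 0 (original, given above): 26 live cells
Gen 1: 16 live cells, differs from original
Gen 2: 18 live cells, differs from original
Gen 3: 12 live cells, differs from original
Gen 4: 10 live cells, differs from original
Gen 5: 9 live cells, differs from original
Gen 6: 5 live cells, differs from original
Gen 7: 4 live cells, differs from original
Gen 8: 4 live cells, differs from original
Gen 9: 6 live cells, differs from original
Gen 10: 6 live cells, differs from original
Gen 11: 6 live cells, differs from original
Gen 12: 6 live cells, differs from original
No period found within 12 steps.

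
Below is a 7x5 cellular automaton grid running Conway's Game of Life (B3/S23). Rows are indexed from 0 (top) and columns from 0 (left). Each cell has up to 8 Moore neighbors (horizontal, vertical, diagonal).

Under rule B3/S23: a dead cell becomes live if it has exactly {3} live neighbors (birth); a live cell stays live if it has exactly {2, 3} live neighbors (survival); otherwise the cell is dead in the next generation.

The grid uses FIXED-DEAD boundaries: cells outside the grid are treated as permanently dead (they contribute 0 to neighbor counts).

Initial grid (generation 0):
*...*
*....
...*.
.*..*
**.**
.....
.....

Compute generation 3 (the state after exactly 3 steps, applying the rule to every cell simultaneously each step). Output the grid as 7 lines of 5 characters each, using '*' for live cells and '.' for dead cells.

Answer: .....
.....
.....
.*..*
*...*
.*..*
..*..

Derivation:
Simulating step by step:
Generation 0 (given above): 10 live cells
Generation 1: 8 live cells
.....
.....
.....
**..*
*****
.....
.....
Generation 2: 9 live cells
.....
.....
.....
*...*
*.***
.***.
.....
Generation 3: 7 live cells
(generation 3 grid is the final answer)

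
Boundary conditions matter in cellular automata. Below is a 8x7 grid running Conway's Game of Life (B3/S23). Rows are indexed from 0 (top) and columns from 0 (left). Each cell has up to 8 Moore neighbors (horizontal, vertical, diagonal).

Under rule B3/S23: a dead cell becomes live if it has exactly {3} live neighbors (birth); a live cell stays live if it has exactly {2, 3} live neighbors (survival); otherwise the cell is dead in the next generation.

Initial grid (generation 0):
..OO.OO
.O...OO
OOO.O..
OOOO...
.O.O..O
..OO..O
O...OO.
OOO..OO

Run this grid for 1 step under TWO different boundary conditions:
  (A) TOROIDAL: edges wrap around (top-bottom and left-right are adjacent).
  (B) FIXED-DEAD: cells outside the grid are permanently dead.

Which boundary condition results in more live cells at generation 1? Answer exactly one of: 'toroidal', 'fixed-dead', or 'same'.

Under TOROIDAL boundary, generation 1:
...O...
.......
....OO.
....O.O
....O.O
.OOO..O
....O..
..O....
Population = 13

Under FIXED-DEAD boundary, generation 1:
..O.OOO
O.....O
....OO.
....O..
O...O..
.OOO..O
O...O..
OO..OOO
Population = 22

Comparison: toroidal=13, fixed-dead=22 -> fixed-dead

Answer: fixed-dead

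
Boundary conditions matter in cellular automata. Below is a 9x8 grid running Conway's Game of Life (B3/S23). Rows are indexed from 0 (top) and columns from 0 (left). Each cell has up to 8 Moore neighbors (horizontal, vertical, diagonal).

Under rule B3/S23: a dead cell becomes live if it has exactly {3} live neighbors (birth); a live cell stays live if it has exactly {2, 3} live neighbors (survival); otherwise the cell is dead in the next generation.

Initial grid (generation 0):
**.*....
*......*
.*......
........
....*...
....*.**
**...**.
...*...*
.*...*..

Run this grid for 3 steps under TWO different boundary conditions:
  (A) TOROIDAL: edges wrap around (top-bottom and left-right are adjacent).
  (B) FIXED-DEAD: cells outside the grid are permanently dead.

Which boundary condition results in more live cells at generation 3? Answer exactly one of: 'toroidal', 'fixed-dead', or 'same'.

Under TOROIDAL boundary, generation 3:
.******.
.***....
........
......*.
*....*..
*.......
**...**.
......*.
....***.
Population = 21

Under FIXED-DEAD boundary, generation 3:
**......
**......
........
........
.....**.
......*.
..**....
**..*...
..*.*...
Population = 14

Comparison: toroidal=21, fixed-dead=14 -> toroidal

Answer: toroidal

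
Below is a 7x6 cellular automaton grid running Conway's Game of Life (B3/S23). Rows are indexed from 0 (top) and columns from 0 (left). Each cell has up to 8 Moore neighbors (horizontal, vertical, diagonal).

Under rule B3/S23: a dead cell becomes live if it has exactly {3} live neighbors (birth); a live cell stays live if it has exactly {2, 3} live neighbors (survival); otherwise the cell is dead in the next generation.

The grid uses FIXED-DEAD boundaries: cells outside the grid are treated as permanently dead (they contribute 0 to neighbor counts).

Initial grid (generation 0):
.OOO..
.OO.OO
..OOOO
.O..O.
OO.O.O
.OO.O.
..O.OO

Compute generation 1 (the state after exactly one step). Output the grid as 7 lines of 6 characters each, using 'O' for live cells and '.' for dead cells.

Answer: .O.OO.
.....O
......
OO....
O..O.O
O.....
.OO.OO

Derivation:
Simulating step by step:
Generation 0 (given above): 23 live cells
Generation 1: 14 live cells
(generation 1 grid is the final answer)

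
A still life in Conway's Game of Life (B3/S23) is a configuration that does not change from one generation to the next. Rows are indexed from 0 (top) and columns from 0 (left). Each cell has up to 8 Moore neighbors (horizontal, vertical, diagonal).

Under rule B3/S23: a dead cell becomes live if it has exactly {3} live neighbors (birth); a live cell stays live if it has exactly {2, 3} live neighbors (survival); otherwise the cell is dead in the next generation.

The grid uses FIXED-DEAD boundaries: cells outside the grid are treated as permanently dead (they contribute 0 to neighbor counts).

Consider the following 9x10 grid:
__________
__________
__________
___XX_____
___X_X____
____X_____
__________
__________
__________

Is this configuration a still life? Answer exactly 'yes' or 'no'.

Answer: yes

Derivation:
Compute generation 1 and compare to generation 0 (given above):
Generation 1:
__________
__________
__________
___XX_____
___X_X____
____X_____
__________
__________
__________
The grids are IDENTICAL -> still life.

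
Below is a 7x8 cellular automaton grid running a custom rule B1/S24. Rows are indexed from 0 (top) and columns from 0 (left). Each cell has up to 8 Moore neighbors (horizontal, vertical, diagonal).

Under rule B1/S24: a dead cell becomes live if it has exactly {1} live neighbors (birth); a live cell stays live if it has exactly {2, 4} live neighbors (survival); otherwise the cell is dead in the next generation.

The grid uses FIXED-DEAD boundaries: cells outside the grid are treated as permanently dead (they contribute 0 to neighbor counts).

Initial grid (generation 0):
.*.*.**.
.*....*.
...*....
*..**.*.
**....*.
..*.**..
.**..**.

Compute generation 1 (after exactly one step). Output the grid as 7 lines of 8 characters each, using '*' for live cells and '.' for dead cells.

Answer: .....**.
......*.
...*....
*..**...
*.....*.
....**..
***...**

Derivation:
Simulating step by step:
Generation 0 (given above): 21 live cells
Generation 1: 16 live cells
(generation 1 grid is the final answer)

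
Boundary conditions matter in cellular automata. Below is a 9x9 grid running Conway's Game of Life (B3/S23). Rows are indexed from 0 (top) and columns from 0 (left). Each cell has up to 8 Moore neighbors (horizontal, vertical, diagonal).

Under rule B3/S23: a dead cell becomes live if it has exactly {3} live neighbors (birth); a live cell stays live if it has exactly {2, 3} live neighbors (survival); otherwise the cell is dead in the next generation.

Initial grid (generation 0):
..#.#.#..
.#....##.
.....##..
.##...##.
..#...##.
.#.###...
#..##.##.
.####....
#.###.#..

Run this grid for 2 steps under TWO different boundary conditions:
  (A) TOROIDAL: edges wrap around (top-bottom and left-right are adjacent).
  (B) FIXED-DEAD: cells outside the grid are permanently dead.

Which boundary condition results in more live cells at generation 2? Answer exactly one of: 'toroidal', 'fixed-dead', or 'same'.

Under TOROIDAL boundary, generation 2:
.........
.###.##..
.##......
.###.....
###......
#......##
.#....#..
#.....###
.....##.#
Population = 25

Under FIXED-DEAD boundary, generation 2:
......##.
.....#.#.
.##......
.###.....
.##......
.........
##....##.
......##.
.....##..
Population = 19

Comparison: toroidal=25, fixed-dead=19 -> toroidal

Answer: toroidal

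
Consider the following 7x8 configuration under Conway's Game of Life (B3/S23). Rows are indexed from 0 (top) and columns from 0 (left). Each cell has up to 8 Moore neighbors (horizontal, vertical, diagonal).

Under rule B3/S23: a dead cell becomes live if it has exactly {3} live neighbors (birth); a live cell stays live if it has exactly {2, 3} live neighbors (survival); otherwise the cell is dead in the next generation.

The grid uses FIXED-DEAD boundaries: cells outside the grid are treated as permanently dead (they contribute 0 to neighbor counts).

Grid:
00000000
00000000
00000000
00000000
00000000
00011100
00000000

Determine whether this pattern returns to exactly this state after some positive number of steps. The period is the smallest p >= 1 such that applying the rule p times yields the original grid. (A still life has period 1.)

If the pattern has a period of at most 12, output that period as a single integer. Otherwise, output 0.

Answer: 2

Derivation:
Simulating and comparing each generation to the original:
Gen 0 (original, given above): 3 live cells
Gen 1: 3 live cells, differs from original
Gen 2: 3 live cells, MATCHES original -> period = 2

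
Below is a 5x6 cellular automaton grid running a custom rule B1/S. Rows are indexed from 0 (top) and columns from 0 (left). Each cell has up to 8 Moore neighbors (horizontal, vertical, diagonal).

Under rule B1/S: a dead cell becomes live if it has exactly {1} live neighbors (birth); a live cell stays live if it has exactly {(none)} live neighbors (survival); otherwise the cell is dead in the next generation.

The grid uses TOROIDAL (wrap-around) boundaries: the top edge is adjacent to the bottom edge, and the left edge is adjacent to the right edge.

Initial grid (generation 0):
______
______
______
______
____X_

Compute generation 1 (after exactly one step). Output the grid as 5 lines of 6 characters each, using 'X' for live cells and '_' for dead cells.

Answer: ___XXX
______
______
___XXX
___X_X

Derivation:
Simulating step by step:
Generation 0 (given above): 1 live cells
Generation 1: 8 live cells
(generation 1 grid is the final answer)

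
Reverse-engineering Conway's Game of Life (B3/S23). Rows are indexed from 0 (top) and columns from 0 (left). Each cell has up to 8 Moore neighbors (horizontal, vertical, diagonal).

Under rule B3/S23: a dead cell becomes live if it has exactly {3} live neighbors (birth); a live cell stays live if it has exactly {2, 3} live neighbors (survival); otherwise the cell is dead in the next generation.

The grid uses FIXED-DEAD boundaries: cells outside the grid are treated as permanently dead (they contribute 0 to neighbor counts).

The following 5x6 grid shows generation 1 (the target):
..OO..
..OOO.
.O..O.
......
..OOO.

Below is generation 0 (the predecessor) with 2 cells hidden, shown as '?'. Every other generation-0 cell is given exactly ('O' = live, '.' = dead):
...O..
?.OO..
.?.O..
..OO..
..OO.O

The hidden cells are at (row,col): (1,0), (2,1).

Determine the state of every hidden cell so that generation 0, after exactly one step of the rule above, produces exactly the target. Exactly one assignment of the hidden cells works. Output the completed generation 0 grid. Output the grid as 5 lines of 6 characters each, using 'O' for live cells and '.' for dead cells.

Hidden generation-0 cells (in order): (1,0), (2,1).
A hidden cell only influences target cells in its own 3x3 neighborhood. Try each of the 2^2 = 4 assignments, step the completed generation 0 forward once under B3/S23, and compare with the target:
  (1,0)=. (2,1)=. -> step gives (2,1)='.' but target has 'O' -> reject
  (1,0)=. (2,1)=O -> step gives (1,2)='.' but target has 'O' -> reject
  (1,0)=O (2,1)=. -> step reproduces the target at every cell -> ACCEPT
  (1,0)=O (2,1)=O -> step gives (1,1)='O' but target has '.' -> reject
Unique solution: (1,0)=live, (2,1)=dead.
Check: live-neighbor counts of every cell in the completed generation 0:
123220
023330
135430
024441
023330
Applying B3/S23 to generation 0 with these counts gives:
..OO..
..OOO.
.O..O.
......
..OOO.
which matches the target exactly.

Answer: ...O..
O.OO..
...O..
..OO..
..OO.O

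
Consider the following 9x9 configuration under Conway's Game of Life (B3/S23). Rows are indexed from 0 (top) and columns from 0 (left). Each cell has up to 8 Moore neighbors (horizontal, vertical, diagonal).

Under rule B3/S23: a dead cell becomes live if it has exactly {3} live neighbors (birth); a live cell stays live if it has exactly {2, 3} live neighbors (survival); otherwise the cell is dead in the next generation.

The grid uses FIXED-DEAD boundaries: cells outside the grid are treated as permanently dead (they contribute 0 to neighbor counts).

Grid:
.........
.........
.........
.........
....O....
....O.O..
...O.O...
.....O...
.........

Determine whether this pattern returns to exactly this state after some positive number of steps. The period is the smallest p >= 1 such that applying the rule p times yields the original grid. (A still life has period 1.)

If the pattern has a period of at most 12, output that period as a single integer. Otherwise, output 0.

Simulating and comparing each generation to the original:
Gen 0 (original, given above): 6 live cells
Gen 1: 6 live cells, differs from original
Gen 2: 6 live cells, MATCHES original -> period = 2

Answer: 2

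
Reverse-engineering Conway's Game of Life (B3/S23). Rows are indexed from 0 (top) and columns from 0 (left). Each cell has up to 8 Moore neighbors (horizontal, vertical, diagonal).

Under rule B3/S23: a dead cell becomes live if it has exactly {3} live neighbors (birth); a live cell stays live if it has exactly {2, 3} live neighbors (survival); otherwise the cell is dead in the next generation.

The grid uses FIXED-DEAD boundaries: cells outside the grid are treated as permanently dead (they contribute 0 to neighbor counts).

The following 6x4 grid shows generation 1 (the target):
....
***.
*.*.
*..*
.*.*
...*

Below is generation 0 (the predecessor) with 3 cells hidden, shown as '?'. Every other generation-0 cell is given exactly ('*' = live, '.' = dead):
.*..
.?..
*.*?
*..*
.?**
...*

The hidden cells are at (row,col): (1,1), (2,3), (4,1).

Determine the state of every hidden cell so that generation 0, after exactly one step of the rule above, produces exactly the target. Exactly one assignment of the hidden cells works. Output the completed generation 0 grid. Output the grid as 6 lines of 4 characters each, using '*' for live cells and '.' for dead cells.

Hidden generation-0 cells (in order): (1,1), (2,3), (4,1).
A hidden cell only influences target cells in its own 3x3 neighborhood. Try each of the 2^3 = 8 assignments, step the completed generation 0 forward once under B3/S23, and compare with the target:
  (1,1)=. (2,3)=. (4,1)=. -> step gives (1,0)='.' but target has '*' -> reject
  (1,1)=. (2,3)=. (4,1)=* -> step gives (1,0)='.' but target has '*' -> reject
  (1,1)=. (2,3)=* (4,1)=. -> step gives (1,0)='.' but target has '*' -> reject
  (1,1)=. (2,3)=* (4,1)=* -> step gives (1,0)='.' but target has '*' -> reject
  (1,1)=* (2,3)=. (4,1)=. -> step gives (3,0)='.' but target has '*' -> reject
  (1,1)=* (2,3)=. (4,1)=* -> step reproduces the target at every cell -> ACCEPT
  (1,1)=* (2,3)=* (4,1)=. -> step gives (1,2)='.' but target has '*' -> reject
  (1,1)=* (2,3)=* (4,1)=* -> step gives (1,2)='.' but target has '*' -> reject
Unique solution: (1,1)=live, (2,3)=dead, (4,1)=live.
Check: live-neighbor counts of every cell in the completed generation 0:
2120
3331
2422
2553
2243
1242
Applying B3/S23 to generation 0 with these counts gives:
....
***.
*.*.
*..*
.*.*
...*
which matches the target exactly.

Answer: .*..
.*..
*.*.
*..*
.***
...*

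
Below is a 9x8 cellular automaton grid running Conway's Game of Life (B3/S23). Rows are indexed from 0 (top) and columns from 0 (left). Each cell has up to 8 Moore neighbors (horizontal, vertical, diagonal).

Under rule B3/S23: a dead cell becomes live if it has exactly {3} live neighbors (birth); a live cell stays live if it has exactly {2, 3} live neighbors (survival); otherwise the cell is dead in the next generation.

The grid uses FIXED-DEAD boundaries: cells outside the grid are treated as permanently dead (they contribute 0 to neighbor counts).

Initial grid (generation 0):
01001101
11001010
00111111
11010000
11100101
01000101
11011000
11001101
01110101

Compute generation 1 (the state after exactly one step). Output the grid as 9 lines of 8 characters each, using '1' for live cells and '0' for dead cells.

Simulating step by step:
Generation 0 (given above): 39 live cells
Generation 1: 21 live cells
(generation 1 grid is the final answer)

Answer: 11001110
11000000
00000011
10000001
00001000
00010100
00010000
00000100
11110100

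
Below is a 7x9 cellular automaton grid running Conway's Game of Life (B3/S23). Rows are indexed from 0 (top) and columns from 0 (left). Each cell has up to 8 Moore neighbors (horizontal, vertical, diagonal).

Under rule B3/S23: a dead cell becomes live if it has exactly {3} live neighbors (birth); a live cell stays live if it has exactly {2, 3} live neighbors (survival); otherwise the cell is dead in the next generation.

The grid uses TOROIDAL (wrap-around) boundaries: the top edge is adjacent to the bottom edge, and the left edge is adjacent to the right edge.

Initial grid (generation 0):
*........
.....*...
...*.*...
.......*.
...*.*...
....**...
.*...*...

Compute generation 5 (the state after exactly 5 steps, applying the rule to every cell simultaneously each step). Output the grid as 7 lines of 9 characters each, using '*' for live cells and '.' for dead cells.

Answer: .....*...
.....**..
.....**..
......*..
.........
.........
.........

Derivation:
Simulating step by step:
Generation 0 (given above): 11 live cells
Generation 1: 10 live cells
.........
....*....
....*.*..
......*..
.....**..
.....**..
....**...
Generation 2: 9 live cells
....**...
.....*...
.........
......**.
.......*.
.........
....***..
Generation 3: 11 live cells
.........
....**...
......*..
......**.
......**.
.....**..
....*.*..
Generation 4: 6 live cells
....*....
.....*...
......**.
.....*...
.........
.........
......*..
Generation 5: 6 live cells
(generation 5 grid is the final answer)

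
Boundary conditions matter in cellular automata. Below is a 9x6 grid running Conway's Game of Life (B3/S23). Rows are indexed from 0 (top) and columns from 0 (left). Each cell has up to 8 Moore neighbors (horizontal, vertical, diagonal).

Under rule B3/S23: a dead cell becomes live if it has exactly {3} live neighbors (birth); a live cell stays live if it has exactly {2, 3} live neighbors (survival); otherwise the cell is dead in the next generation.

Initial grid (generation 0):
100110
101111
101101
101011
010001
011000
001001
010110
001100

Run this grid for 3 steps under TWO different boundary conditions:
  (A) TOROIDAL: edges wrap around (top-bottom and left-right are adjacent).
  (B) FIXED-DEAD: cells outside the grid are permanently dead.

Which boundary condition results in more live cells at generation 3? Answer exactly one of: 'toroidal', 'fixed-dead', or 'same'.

Answer: fixed-dead

Derivation:
Under TOROIDAL boundary, generation 3:
100000
000000
000000
001110
110011
000000
000111
010110
010001
Population = 16

Under FIXED-DEAD boundary, generation 3:
000000
110000
110000
110101
100101
100001
000001
000001
001011
Population = 18

Comparison: toroidal=16, fixed-dead=18 -> fixed-dead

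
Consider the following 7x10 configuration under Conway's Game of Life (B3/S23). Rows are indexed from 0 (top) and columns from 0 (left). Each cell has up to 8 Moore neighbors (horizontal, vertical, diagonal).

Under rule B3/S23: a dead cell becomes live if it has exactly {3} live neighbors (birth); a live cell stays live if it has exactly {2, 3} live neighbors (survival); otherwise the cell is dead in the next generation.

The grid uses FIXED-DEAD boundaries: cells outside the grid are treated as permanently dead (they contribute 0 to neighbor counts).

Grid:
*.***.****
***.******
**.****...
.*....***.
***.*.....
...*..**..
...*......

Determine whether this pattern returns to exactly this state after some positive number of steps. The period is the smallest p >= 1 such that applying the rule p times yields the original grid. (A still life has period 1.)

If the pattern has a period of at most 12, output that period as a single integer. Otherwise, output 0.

Answer: 0

Derivation:
Simulating and comparing each generation to the original:
Gen 0 (original, given above): 35 live cells
Gen 1: 18 live cells, differs from original
Gen 2: 20 live cells, differs from original
Gen 3: 17 live cells, differs from original
Gen 4: 13 live cells, differs from original
Gen 5: 16 live cells, differs from original
Gen 6: 12 live cells, differs from original
Gen 7: 14 live cells, differs from original
Gen 8: 16 live cells, differs from original
Gen 9: 8 live cells, differs from original
Gen 10: 4 live cells, differs from original
Gen 11: 0 live cells, differs from original
Gen 12: 0 live cells, differs from original
No period found within 12 steps.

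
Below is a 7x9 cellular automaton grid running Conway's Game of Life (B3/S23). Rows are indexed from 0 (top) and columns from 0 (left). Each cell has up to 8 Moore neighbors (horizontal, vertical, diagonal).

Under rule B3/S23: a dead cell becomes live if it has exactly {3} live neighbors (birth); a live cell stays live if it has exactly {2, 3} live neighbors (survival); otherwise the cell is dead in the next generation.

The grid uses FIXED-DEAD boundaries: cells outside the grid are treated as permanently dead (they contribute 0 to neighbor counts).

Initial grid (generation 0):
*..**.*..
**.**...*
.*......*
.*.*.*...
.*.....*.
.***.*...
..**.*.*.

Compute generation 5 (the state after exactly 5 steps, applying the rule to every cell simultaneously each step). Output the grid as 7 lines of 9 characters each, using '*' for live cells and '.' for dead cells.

Simulating step by step:
Generation 0 (given above): 24 live cells
Generation 1: 25 live cells
******...
**.***.*.
.*.*.....
**.......
**.*..*..
.*.*.....
.*.*..*..
Generation 2: 9 live cells
*....**..
.....**..
...*.....
.........
.........
.*.**....
.........
Generation 3: 5 live cells
.....**..
....***..
.........
.........
.........
.........
.........
Generation 4: 5 live cells
....*.*..
....*.*..
.....*...
.........
.........
.........
.........
Generation 5: 3 live cells
(generation 5 grid is the final answer)

Answer: .........
....*.*..
.....*...
.........
.........
.........
.........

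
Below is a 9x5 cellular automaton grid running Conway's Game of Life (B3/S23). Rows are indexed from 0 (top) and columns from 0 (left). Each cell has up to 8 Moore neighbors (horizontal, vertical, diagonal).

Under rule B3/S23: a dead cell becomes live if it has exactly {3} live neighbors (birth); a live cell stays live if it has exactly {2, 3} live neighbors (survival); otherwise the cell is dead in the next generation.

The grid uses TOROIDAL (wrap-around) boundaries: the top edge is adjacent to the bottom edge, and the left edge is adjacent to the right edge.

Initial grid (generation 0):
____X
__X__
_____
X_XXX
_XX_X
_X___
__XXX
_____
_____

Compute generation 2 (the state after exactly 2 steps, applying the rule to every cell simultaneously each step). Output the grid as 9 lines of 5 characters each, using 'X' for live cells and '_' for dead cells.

Answer: _____
_____
_XX_X
__X_X
_X__X
X_X_X
__XXX
__XX_
_____

Derivation:
Simulating step by step:
Generation 0 (given above): 13 live cells
Generation 1: 12 live cells
_____
_____
_XX_X
X_X_X
____X
_X__X
__XX_
___X_
_____
Generation 2: 15 live cells
(generation 2 grid is the final answer)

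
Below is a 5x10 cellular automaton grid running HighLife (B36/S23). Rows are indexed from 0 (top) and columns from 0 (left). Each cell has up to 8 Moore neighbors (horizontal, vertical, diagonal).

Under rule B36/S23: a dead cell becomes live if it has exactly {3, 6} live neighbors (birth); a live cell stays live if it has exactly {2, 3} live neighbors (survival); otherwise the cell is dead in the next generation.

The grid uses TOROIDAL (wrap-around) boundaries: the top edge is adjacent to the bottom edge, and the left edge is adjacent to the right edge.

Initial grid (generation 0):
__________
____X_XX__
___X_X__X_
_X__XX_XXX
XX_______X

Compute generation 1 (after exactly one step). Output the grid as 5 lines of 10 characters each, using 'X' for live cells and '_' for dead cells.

Answer: X_________
____XXXX__
___X_____X
_XX_XXXX__
_X_______X

Derivation:
Simulating step by step:
Generation 0 (given above): 15 live cells
Generation 1: 15 live cells
(generation 1 grid is the final answer)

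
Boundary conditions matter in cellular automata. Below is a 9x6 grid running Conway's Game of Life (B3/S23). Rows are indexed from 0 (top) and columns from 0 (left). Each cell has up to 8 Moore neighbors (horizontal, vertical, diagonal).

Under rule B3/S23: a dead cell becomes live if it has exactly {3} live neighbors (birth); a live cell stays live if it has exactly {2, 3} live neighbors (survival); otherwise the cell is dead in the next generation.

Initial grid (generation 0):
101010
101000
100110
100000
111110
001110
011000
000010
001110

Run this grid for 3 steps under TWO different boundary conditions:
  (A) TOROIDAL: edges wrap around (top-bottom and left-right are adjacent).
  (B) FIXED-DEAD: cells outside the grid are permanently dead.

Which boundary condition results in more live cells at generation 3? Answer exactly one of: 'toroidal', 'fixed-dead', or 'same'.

Under TOROIDAL boundary, generation 3:
001010
011011
101101
001000
000000
101010
010010
000000
011000
Population = 18

Under FIXED-DEAD boundary, generation 3:
001100
011010
100100
001000
000000
001111
101000
110000
000111
Population = 19

Comparison: toroidal=18, fixed-dead=19 -> fixed-dead

Answer: fixed-dead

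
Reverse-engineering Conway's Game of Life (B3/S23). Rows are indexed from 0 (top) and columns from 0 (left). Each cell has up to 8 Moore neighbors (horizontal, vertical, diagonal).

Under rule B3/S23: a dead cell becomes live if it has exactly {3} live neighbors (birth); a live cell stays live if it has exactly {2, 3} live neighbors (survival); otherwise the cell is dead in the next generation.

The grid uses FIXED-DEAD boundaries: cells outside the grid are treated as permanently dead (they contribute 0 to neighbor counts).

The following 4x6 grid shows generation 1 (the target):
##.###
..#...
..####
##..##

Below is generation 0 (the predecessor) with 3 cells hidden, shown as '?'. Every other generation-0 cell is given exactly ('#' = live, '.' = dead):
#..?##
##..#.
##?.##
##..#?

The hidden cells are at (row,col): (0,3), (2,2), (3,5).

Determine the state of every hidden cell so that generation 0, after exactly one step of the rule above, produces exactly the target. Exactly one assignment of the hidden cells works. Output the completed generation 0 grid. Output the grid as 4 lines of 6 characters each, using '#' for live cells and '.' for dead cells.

Hidden generation-0 cells (in order): (0,3), (2,2), (3,5).
A hidden cell only influences target cells in its own 3x3 neighborhood. Try each of the 2^3 = 8 assignments, step the completed generation 0 forward once under B3/S23, and compare with the target:
  (0,3)=. (2,2)=. (3,5)=. -> step gives (0,3)='.' but target has '#' -> reject
  (0,3)=. (2,2)=. (3,5)=# -> step gives (0,3)='.' but target has '#' -> reject
  (0,3)=. (2,2)=# (3,5)=. -> step gives (0,3)='.' but target has '#' -> reject
  (0,3)=. (2,2)=# (3,5)=# -> step gives (0,3)='.' but target has '#' -> reject
  (0,3)=# (2,2)=. (3,5)=. -> step reproduces the target at every cell -> ACCEPT
  (0,3)=# (2,2)=. (3,5)=# -> step gives (2,4)='.' but target has '#' -> reject
  (0,3)=# (2,2)=# (3,5)=. -> step gives (1,2)='.' but target has '#' -> reject
  (0,3)=# (2,2)=# (3,5)=# -> step gives (1,2)='.' but target has '#' -> reject
Unique solution: (0,3)=live, (2,2)=dead, (3,5)=dead.
Check: live-neighbor counts of every cell in the completed generation 0:
232232
443455
553333
332223
Applying B3/S23 to generation 0 with these counts gives:
##.###
..#...
..####
##..##
which matches the target exactly.

Answer: #..###
##..#.
##..##
##..#.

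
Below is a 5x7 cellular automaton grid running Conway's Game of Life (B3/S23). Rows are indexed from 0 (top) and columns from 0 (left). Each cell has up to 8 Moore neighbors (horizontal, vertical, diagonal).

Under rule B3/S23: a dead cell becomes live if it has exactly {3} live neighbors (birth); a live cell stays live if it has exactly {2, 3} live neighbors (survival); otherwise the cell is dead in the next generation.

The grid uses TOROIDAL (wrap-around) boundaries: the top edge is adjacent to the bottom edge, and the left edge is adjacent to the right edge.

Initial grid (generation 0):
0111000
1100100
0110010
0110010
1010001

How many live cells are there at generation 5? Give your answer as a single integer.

Simulating step by step:
Generation 0 (given above): 15 live cells
Generation 1: 12 live cells
0001001
1000100
0001111
0001010
1000001
Generation 2: 11 live cells
0000011
1000000
0001001
1001000
1000111
Generation 3: 9 live cells
0000100
1000010
1000001
1001000
1000100
Generation 4: 11 live cells
0000111
1000010
1100000
1100000
0001100
Generation 5: 13 live cells
0001001
1100110
0000000
1110000
1001101
Population at generation 5: 13

Answer: 13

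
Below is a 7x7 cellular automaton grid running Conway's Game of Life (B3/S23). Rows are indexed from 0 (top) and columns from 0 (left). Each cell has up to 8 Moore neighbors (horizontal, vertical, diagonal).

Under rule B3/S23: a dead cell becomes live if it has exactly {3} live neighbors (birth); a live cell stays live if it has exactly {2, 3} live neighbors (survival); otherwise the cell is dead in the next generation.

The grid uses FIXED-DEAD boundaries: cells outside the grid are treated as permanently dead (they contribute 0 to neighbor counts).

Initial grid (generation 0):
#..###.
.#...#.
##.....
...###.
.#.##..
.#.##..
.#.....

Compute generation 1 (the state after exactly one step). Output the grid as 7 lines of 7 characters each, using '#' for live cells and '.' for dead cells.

Simulating step by step:
Generation 0 (given above): 18 live cells
Generation 1: 18 live cells
(generation 1 grid is the final answer)

Answer: ....##.
.##..#.
###..#.
##.#.#.
.......
##.##..
..#....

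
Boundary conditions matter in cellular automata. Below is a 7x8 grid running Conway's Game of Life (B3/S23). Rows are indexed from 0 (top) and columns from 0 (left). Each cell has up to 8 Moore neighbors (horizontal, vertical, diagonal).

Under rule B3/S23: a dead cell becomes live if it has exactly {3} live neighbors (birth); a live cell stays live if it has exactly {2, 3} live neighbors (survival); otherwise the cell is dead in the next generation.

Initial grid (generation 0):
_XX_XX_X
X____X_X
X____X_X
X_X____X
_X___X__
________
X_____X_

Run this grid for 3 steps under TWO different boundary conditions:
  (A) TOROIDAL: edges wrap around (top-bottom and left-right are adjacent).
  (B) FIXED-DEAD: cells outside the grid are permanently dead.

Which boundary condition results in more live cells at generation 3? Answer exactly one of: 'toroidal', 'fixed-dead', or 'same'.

Under TOROIDAL boundary, generation 3:
_X_X___X
____XX__
________
________
_______X
_X____X_
_X__X___
Population = 10

Under FIXED-DEAD boundary, generation 3:
____X_X_
XX__X___
__X__X__
XX______
________
________
________
Population = 9

Comparison: toroidal=10, fixed-dead=9 -> toroidal

Answer: toroidal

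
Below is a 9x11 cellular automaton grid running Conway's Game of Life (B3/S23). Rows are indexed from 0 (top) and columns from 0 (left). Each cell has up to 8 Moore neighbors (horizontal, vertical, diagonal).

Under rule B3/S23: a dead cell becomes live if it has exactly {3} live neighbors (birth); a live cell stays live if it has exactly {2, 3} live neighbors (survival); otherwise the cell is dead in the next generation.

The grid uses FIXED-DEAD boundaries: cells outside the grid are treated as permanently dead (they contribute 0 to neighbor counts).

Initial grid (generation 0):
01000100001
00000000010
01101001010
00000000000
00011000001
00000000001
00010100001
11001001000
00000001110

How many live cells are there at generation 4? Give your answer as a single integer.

Simulating step by step:
Generation 0 (given above): 23 live cells
Generation 1: 18 live cells
00000000000
01100000111
00000000100
00101000000
00000000000
00010000011
00001000000
00001011010
00000001100
Generation 2: 20 live cells
00000000010
00000000110
01110000100
00000000000
00010000000
00000000000
00011100111
00000111000
00000011100
Generation 3: 18 live cells
00000000110
00100000110
00100000110
00010000000
00000000000
00010000010
00001101110
00000000000
00000100100
Generation 4: 18 live cells
00000000110
00000001001
00110000110
00000000000
00000000000
00001000010
00001000110
00001111010
00000000000
Population at generation 4: 18

Answer: 18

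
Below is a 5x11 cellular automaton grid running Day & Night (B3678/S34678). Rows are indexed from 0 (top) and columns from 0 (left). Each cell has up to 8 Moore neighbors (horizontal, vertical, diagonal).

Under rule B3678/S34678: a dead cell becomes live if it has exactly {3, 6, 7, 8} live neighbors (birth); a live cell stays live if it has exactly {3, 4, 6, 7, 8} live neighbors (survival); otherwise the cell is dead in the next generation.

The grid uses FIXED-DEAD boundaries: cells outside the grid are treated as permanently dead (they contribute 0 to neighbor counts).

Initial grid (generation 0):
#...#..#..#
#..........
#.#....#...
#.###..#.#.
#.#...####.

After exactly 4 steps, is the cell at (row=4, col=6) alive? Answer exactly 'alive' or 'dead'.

Simulating step by step:
Generation 0 (given above): 20 live cells
Generation 1: 8 live cells
...........
...........
........#..
.###...##..
.......##..
Generation 2: 8 live cells
...........
...........
..#....#...
.......###.
..#....##..
Generation 3: 5 live cells
...........
...........
...........
......##...
.......###.
Generation 4: 4 live cells
...........
...........
...........
.......#...
......###..

Cell (4,6) at generation 4: 1 -> alive

Answer: alive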